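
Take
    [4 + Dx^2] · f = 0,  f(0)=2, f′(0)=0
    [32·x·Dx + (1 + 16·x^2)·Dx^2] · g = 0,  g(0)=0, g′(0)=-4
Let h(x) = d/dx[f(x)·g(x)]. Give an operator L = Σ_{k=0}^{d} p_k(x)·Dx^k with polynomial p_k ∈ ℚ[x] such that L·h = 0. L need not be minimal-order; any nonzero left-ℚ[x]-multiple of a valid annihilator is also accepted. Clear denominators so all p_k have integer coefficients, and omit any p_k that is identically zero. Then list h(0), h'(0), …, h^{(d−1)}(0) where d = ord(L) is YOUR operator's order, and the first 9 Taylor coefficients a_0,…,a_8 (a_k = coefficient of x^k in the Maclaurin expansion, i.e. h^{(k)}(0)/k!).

f: a_k = 2, 0, -4, 0, 4/3, 0, -8/45, 0, 4/315, …
g: a_k = 0, -4, 0, 64/3, 0, -1024/5, 0, 16384/7, 0, …
h₀=f·g: eliminate ⇒ L₀, order ≤ 2·2.
h=h₀': d/dx-closure on L₀ ⇒ L.
L = (62288 + 2213376·x^2 + 73428992·x^4 + 58982400·x^6 + 3145728·x^8 - 167772160·x^10 + 268435456·x^12) + (35072·x + 2871296·x^3 + 39976960·x^5 + 52428800·x^7 + 83886080·x^9 + 268435456·x^11)·Dx + (15912 + 579328·x^2 + 18954240·x^4 + 19529728·x^6 + 9961472·x^8 - 16777216·x^10 + 134217728·x^12)·Dx^2 + (8768·x + 717824·x^3 + 9994240·x^5 + 13107200·x^7 + 20971520·x^9 + 67108864·x^11)·Dx^3 + (85 + 6496·x^2 + 149248·x^4 + 1196032·x^6 + 2293760·x^8 + 6291456·x^10 + 16777216·x^12)·Dx^4  (order 4).
h: a_k = -8, 0, 176, 0, -7504/3, 0, 1741792/45, 0, -12831856/21, …
ICs: h(0) = -8, h′(0) = 0, h′′(0) = 352, h′′′(0) = 0.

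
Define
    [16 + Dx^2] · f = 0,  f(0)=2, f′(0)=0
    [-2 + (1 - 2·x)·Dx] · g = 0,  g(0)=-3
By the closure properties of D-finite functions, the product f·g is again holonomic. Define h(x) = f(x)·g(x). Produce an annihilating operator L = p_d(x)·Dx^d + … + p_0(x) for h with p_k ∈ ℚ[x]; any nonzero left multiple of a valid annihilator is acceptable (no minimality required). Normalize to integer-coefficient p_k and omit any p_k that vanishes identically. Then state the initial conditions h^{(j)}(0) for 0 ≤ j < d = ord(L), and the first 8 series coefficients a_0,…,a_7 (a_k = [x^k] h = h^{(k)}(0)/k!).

f: a_k = 2, 0, -16, 0, 64/3, 0, -512/45, 0, …
g: a_k = -3, -6, -12, -24, -48, -96, -192, -384, …
Sym-product of L_f,L_g gives L₀ (≤ ord 2).
L = (-16 + 32·x) + 4·Dx + (-1 + 2·x)·Dx^2  (order 2).
h: a_k = -6, -12, 24, 48, 32, 64, 2432/15, 4864/15, …
ICs: h(0) = -6, h′(0) = -12.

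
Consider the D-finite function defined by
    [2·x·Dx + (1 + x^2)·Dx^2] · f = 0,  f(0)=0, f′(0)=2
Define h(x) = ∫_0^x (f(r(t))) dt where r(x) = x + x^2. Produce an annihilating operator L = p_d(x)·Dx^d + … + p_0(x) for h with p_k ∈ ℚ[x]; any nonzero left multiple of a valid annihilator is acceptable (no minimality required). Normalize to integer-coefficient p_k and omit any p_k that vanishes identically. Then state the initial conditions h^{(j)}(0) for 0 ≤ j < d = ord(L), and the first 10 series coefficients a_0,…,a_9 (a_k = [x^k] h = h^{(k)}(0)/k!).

L = (-2 + 2·x + 8·x^2 + 12·x^3 + 6·x^4)·Dx^2 + (1 + 2·x + x^2 + 4·x^3 + 5·x^4 + 2·x^5)·Dx^3  (order 3).
h: a_k = 0, 0, 1, 2/3, -1/6, -2/5, -4/15, 4/21, 13/28, 2/9, …
ICs: h(0) = 0, h′(0) = 0, h′′(0) = 2.

f: a_k = 0, 2, 0, -2/3, 0, 2/5, 0, -2/7, 0, 2/9, …
h₀=f(r): pull back L_f along r ⇒ L₀.
h=∫₀ˣh₀: take L = L₀·Dx.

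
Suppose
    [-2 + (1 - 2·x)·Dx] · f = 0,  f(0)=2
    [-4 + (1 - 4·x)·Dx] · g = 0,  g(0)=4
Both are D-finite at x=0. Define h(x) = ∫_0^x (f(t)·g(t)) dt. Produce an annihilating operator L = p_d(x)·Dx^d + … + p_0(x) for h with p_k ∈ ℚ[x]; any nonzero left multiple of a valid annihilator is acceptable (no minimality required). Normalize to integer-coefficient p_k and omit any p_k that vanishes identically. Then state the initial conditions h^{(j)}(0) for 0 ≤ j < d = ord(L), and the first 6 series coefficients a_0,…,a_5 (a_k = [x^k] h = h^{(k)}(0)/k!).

f: a_k = 2, 4, 8, 16, 32, 64, …
g: a_k = 4, 16, 64, 256, 1024, 4096, …
L₀ := L_f ⊗_s L_g (sym. prod.), ord ≤ 1.
h=∫h₀ ⇒ L = L₀·Dx.
L = (-6 + 16·x)·Dx + (1 - 6·x + 8·x^2)·Dx^2  (order 2).
h: a_k = 0, 8, 24, 224/3, 240, 3968/5, …
ICs: h(0) = 0, h′(0) = 8.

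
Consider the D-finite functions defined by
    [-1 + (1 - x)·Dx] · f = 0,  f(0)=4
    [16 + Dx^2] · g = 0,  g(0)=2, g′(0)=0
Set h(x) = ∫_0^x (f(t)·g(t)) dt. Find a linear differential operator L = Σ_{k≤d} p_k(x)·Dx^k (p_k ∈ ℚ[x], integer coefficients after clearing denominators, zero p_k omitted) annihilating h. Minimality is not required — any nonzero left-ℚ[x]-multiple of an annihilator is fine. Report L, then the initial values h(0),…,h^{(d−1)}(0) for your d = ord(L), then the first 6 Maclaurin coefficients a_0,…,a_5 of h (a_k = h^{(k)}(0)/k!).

L = (-16 + 16·x)·Dx + 2·Dx^2 + (-1 + x)·Dx^3  (order 3).
h: a_k = 0, 8, 4, -56/3, -14, 88/15, …
ICs: h(0) = 0, h′(0) = 8, h′′(0) = 8.

f: a_k = 4, 4, 4, 4, 4, 4, …
g: a_k = 2, 0, -16, 0, 64/3, 0, …
L₀ := L_f ⊗_s L_g (sym. prod.), ord ≤ 2.
h=∫₀ˣh₀: take L = L₀·Dx.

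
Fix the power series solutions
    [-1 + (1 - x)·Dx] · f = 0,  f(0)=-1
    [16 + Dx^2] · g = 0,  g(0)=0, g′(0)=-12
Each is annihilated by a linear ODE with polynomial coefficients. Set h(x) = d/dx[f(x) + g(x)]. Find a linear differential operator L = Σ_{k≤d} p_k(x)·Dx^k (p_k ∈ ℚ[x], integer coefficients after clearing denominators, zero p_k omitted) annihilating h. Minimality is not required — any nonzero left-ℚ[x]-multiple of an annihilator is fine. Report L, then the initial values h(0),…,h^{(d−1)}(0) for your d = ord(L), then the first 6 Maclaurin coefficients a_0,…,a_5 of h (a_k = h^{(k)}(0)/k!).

L = (448 - 512·x + 256·x^2) + (-176 + 432·x - 384·x^2 + 128·x^3)·Dx + (28 - 32·x + 16·x^2)·Dx^2 + (-11 + 27·x - 24·x^2 + 8·x^3)·Dx^3  (order 3).
h: a_k = -13, -2, 93, -4, -133, -6, …
ICs: h(0) = -13, h′(0) = -2, h′′(0) = 186.

f: a_k = -1, -1, -1, -1, -1, -1, …
g: a_k = 0, -12, 0, 32, 0, -128/5, …
Weyl lclm of L_f,L_g ⇒ L₀ (ord ≤ 3).
h=h₀': d/dx-closure on L₀ ⇒ L.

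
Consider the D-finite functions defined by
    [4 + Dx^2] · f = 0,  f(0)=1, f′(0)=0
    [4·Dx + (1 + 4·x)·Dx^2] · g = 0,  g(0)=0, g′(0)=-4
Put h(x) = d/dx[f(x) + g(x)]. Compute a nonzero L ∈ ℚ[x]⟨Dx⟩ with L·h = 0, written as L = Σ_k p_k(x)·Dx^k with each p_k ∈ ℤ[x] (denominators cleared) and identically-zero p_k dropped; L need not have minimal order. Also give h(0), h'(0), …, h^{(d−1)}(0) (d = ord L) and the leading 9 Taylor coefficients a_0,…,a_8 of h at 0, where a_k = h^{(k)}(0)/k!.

L = (400 + 128·x + 256·x^2) + (36 + 176·x + 192·x^2 + 256·x^3)·Dx + (100 + 32·x + 64·x^2)·Dx^2 + (9 + 44·x + 48·x^2 + 64·x^3)·Dx^3  (order 3).
h: a_k = -4, 12, -64, 776/3, -1024, 61432/15, -16384, 20643856/315, -262144, …
ICs: h(0) = -4, h′(0) = 12, h′′(0) = -128.

f: a_k = 1, 0, -2, 0, 2/3, 0, -4/45, 0, 2/315, …
g: a_k = 0, -4, 8, -64/3, 64, -1024/5, 2048/3, -16384/7, 8192, …
Weyl lclm of L_f,L_g ⇒ L₀ (ord ≤ 4).
h=h₀': d/dx-closure on L₀ ⇒ L.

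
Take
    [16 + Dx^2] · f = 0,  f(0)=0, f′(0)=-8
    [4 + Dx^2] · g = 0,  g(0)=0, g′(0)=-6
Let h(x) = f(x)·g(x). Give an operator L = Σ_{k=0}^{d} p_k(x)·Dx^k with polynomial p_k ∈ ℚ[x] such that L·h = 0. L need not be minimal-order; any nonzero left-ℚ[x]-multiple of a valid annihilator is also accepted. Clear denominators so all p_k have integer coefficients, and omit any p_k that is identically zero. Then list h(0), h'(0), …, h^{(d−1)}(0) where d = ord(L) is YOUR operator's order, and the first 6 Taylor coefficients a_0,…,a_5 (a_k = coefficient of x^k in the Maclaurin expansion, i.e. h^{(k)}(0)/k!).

f: a_k = 0, -8, 0, 64/3, 0, -256/15, …
g: a_k = 0, -6, 0, 4, 0, -4/5, …
Product ⇒ symmetric product L₀, ord ≤ 4.
L = 144 + 40·Dx^2 + Dx^4  (order 4).
h: a_k = 0, 0, 48, 0, -160, 0, …
ICs: h(0) = 0, h′(0) = 0, h′′(0) = 96, h′′′(0) = 0.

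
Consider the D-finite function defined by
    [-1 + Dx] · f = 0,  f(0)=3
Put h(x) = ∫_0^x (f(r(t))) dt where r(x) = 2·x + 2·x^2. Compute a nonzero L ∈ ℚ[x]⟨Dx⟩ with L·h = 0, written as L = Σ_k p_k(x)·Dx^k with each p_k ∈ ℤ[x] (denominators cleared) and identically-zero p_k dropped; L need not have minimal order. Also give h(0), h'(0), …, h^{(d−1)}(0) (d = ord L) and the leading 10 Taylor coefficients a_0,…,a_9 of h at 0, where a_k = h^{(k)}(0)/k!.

f: a_k = 3, 3, 3/2, 1/2, 1/8, 1/40, 1/240, 1/1680, 1/13440, 1/120960, …
Substitute x→r, Dx→(1/r')Dx; clear ⇒ L₀.
h=∫h₀ ⇒ L = L₀·Dx.
L = (-2 - 4·x)·Dx + Dx^2  (order 2).
h: a_k = 0, 3, 3, 4, 4, 4, 52/15, 304/105, 232/105, 1528/945, …
ICs: h(0) = 0, h′(0) = 3.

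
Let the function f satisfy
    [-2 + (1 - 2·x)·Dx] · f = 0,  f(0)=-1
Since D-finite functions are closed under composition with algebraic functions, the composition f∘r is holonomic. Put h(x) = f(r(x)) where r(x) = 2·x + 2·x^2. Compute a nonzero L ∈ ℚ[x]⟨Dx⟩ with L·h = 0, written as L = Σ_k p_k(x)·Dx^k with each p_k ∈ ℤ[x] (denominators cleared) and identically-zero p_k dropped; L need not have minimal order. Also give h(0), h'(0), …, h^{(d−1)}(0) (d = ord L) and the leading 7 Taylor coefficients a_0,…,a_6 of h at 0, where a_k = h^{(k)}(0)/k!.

f: a_k = -1, -2, -4, -8, -16, -32, -64, …
Change of var in L_f (x↦r) gives L₀.
L = (4 + 8·x) + (-1 + 4·x + 4·x^2)·Dx  (order 1).
h: a_k = -1, -4, -20, -96, -464, -2240, -10816, …
ICs: h(0) = -1.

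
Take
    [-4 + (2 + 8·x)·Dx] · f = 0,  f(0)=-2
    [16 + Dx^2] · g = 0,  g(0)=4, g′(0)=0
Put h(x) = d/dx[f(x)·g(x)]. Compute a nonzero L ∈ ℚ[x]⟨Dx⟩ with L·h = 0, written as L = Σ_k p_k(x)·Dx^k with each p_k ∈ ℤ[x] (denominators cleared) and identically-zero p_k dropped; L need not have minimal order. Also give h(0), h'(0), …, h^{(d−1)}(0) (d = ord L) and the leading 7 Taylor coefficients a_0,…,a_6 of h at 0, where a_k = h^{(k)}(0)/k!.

L = (212 + 2304·x + 8704·x^2 + 16384·x^3 + 16384·x^4) + (-4 - 144·x - 768·x^2 - 1024·x^3)·Dx + (7 + 88·x + 432·x^2 + 1024·x^3 + 1024·x^4)·Dx^2  (order 2).
h: a_k = -16, 160, 288, -1600/3, -2080/3, 22336/15, -179648/45, …
ICs: h(0) = -16, h′(0) = 160.

f: a_k = -2, -4, 4, -8, 20, -56, 168, …
g: a_k = 4, 0, -32, 0, 128/3, 0, -1024/45, …
Sym-product of L_f,L_g gives L₀ (≤ ord 2).
Derive L from L₀ (diff closure).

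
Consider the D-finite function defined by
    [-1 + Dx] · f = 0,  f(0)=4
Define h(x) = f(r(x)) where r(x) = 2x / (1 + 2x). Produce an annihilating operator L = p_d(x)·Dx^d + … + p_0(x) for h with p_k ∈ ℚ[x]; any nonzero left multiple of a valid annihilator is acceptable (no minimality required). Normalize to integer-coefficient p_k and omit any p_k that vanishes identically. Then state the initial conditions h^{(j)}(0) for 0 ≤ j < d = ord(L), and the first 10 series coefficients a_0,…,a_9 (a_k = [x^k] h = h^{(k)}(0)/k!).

L = -2 + (1 + 4·x + 4·x^2)·Dx  (order 1).
h: a_k = 4, 8, -8, 16/3, 8/3, -304/15, 2416/45, -34912/315, 62728/315, -904304/2835, …
ICs: h(0) = 4.

f: a_k = 4, 4, 2, 2/3, 1/6, 1/30, 1/180, 1/1260, 1/10080, 1/90720, …
f∘r: x↦r, Dx↦Dx/r' in L_f ⇒ L₀.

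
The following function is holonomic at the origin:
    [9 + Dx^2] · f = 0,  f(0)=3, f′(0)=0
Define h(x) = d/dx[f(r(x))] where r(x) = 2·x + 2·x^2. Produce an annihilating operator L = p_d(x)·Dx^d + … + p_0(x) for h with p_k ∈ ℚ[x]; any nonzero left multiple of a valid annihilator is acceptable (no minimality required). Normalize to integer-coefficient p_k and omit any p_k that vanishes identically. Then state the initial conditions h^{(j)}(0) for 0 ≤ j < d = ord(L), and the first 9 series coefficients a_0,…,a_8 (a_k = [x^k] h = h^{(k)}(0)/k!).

f: a_k = 3, 0, -27/2, 0, 81/8, 0, -243/80, 0, 2187/4480, …
h₀=f(r): pull back L_f along r ⇒ L₀.
h=h₀': d/dx-closure on L₀ ⇒ L.
L = (48 + 288·x + 864·x^2 + 1152·x^3 + 576·x^4) + (-6 - 12·x)·Dx + (1 + 4·x + 4·x^2)·Dx^2  (order 2).
h: a_k = 0, -108, -324, 432, 3240, 23328/5, -18144/5, -736128/35, -909792/35, …
ICs: h(0) = 0, h′(0) = -108.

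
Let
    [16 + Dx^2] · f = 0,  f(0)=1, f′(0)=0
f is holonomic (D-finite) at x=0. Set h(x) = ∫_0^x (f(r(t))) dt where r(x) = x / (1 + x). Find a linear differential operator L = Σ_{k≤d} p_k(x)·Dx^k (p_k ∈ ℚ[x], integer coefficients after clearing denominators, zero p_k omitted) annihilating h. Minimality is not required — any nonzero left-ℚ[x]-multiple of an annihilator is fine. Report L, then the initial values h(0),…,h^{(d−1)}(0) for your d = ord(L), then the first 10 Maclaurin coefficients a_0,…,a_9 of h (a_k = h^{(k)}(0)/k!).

L = 16·Dx + (2 + 6·x + 6·x^2 + 2·x^3)·Dx^2 + (1 + 4·x + 6·x^2 + 4·x^3 + x^4)·Dx^3  (order 3).
h: a_k = 0, 1, 0, -8/3, 4, -8/3, -16/9, 392/45, -82/5, 12568/567, …
ICs: h(0) = 0, h′(0) = 1, h′′(0) = 0.

f: a_k = 1, 0, -8, 0, 32/3, 0, -256/45, 0, 512/315, 0, …
Substitute x→r, Dx→(1/r')Dx; clear ⇒ L₀.
Integrate: L := L₀·Dx.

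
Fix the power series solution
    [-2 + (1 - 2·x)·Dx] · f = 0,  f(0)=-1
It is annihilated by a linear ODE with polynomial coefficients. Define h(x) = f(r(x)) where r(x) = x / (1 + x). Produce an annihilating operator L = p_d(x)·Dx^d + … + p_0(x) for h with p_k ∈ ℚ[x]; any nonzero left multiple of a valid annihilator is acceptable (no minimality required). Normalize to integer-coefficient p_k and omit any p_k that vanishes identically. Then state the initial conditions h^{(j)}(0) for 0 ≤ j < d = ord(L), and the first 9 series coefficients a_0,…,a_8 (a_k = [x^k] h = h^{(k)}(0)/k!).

L = 2 + (-1 + x^2)·Dx  (order 1).
h: a_k = -1, -2, -2, -2, -2, -2, -2, -2, -2, …
ICs: h(0) = -1.

f: a_k = -1, -2, -4, -8, -16, -32, -64, -128, -256, …
f∘r: x↦r, Dx↦Dx/r' in L_f ⇒ L₀.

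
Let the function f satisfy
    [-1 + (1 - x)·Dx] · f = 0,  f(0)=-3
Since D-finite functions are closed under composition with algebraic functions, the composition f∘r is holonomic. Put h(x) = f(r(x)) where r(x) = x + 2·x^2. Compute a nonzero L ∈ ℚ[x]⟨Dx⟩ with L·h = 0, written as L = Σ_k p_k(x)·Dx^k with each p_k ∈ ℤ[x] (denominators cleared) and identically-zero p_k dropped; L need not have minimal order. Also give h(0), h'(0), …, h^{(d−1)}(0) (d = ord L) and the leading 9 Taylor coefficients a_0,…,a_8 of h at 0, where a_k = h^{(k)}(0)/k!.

L = (1 + 4·x) + (-1 + x + 2·x^2)·Dx  (order 1).
h: a_k = -3, -3, -9, -15, -33, -63, -129, -255, -513, …
ICs: h(0) = -3.

f: a_k = -3, -3, -3, -3, -3, -3, -3, -3, -3, …
L₀ from L_f via x↦r, Dx↦r'^{-1}Dx.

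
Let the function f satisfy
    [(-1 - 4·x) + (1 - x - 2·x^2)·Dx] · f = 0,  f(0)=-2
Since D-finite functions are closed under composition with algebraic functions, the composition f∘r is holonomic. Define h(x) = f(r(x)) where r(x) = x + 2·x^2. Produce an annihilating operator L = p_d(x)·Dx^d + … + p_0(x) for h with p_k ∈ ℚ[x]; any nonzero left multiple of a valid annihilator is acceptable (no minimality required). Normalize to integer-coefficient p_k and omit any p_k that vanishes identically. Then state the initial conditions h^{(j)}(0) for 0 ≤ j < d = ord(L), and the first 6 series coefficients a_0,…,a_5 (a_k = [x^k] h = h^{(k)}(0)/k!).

L = (1 + 8·x + 24·x^2 + 32·x^3) + (-1 + x + 4·x^2 + 8·x^3 + 8·x^4)·Dx  (order 1).
h: a_k = -2, -2, -10, -34, -106, -338, …
ICs: h(0) = -2.

f: a_k = -2, -2, -6, -10, -22, -42, …
L₀ from L_f via x↦r, Dx↦r'^{-1}Dx.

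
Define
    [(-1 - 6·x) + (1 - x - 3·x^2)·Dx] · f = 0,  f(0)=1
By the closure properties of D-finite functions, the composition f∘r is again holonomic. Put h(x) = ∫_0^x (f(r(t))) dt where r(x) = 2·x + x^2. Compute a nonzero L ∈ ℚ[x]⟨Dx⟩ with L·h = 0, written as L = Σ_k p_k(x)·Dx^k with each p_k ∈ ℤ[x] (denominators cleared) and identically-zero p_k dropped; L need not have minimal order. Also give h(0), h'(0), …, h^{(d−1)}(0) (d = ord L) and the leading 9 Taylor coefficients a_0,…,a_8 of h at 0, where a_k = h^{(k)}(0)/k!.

L = (2 + 26·x + 36·x^2 + 12·x^3)·Dx + (-1 + 2·x + 13·x^2 + 12·x^3 + 3·x^4)·Dx^2  (order 2).
h: a_k = 0, 1, 1, 17/3, 18, 392/5, 965/3, 9871/7, 6219, …
ICs: h(0) = 0, h′(0) = 1.

f: a_k = 1, 1, 4, 7, 19, 40, 97, 217, 508, …
Substitute x→r, Dx→(1/r')Dx; clear ⇒ L₀.
Integrate: L := L₀·Dx.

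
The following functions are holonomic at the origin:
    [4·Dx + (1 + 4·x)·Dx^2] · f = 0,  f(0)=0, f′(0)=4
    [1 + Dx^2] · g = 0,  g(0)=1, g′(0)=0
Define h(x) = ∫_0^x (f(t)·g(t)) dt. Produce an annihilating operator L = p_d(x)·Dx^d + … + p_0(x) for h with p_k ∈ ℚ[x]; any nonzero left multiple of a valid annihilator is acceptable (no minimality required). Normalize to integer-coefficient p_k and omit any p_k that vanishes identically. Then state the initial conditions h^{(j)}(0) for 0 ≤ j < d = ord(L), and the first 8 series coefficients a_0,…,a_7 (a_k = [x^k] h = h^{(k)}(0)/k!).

L = (-147 - 144·x - 224·x^2 + 256·x^3 + 256·x^4)·Dx + (-56 - 160·x + 384·x^2 + 512·x^3)·Dx^2 + (-150 - 160·x - 192·x^2 + 512·x^3 + 512·x^4)·Dx^3 + (-56 - 160·x + 384·x^2 + 512·x^3)·Dx^4 + (-3 - 16·x + 32·x^2 + 256·x^3 + 256·x^4)·Dx^5  (order 5).
h: a_k = 0, 0, 2, -8/3, 29/6, -12, 1943/60, -93, …
ICs: h(0) = 0, h′(0) = 0, h′′(0) = 4, h′′′(0) = -16, h′′′′(0) = 116.

f: a_k = 0, 4, -8, 64/3, -64, 1024/5, -2048/3, 16384/7, …
g: a_k = 1, 0, -1/2, 0, 1/24, 0, -1/720, 0, …
L₀ := L_f ⊗_s L_g (sym. prod.), ord ≤ 4.
h=∫₀ˣh₀: take L = L₀·Dx.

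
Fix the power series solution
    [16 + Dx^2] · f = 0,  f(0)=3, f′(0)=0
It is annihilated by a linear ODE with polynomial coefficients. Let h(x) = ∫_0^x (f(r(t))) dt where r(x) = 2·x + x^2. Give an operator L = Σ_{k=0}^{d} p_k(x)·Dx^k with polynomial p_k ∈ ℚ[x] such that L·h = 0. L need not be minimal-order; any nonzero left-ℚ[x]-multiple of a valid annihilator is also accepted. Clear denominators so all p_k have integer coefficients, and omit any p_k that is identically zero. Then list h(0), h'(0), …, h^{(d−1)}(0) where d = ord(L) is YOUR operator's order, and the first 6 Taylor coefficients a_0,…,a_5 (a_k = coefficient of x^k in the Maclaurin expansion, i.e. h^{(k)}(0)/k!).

L = (64 + 192·x + 192·x^2 + 64·x^3)·Dx - Dx^2 + (1 + x)·Dx^3  (order 3).
h: a_k = 0, 3, 0, -32, -24, 488/5, …
ICs: h(0) = 0, h′(0) = 3, h′′(0) = 0.

f: a_k = 3, 0, -24, 0, 32, 0, …
Substitute x→r, Dx→(1/r')Dx; clear ⇒ L₀.
∫: right-multiply L₀ by Dx.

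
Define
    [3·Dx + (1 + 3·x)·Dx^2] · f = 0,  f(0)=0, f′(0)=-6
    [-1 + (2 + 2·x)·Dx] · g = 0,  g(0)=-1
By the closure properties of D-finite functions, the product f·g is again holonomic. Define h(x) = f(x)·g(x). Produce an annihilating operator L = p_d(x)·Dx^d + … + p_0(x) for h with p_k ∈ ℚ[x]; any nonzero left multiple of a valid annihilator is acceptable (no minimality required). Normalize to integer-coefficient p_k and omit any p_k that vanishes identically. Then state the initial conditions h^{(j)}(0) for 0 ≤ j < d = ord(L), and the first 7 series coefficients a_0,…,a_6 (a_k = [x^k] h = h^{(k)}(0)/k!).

L = (-3 + 3·x) + (8 + 8·x)·Dx + (4 + 20·x + 28·x^2 + 12·x^3)·Dx^2  (order 2).
h: a_k = 0, 6, -6, 51/4, -30, 23649/320, -60063/320, …
ICs: h(0) = 0, h′(0) = 6.

f: a_k = 0, -6, 9, -18, 81/2, -486/5, 243, …
g: a_k = -1, -1/2, 1/8, -1/16, 5/128, -7/256, 21/1024, …
Product ⇒ symmetric product L₀, ord ≤ 2.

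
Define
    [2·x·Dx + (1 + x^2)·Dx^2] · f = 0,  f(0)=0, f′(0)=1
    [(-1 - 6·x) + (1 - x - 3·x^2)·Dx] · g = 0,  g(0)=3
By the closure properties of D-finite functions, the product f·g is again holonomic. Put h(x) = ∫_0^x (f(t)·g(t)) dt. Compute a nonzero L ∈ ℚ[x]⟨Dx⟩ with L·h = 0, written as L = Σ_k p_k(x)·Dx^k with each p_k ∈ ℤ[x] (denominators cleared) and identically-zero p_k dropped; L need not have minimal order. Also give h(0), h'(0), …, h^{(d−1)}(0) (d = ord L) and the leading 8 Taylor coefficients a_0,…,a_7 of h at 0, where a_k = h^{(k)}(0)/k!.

L = (6 + 2·x + 18·x^2)·Dx + (2 + 10·x + 4·x^2 + 18·x^3)·Dx^2 + (-1 + x + 2·x^2 + x^3 + 3·x^4)·Dx^3  (order 3).
h: a_k = 0, 0, 3/2, 1, 11/4, 4, 134/15, 568/35, …
ICs: h(0) = 0, h′(0) = 0, h′′(0) = 3.

f: a_k = 0, 1, 0, -1/3, 0, 1/5, 0, -1/7, …
g: a_k = 3, 3, 12, 21, 57, 120, 291, 651, …
L₀ := L_f ⊗_s L_g (sym. prod.), ord ≤ 2.
∫: right-multiply L₀ by Dx.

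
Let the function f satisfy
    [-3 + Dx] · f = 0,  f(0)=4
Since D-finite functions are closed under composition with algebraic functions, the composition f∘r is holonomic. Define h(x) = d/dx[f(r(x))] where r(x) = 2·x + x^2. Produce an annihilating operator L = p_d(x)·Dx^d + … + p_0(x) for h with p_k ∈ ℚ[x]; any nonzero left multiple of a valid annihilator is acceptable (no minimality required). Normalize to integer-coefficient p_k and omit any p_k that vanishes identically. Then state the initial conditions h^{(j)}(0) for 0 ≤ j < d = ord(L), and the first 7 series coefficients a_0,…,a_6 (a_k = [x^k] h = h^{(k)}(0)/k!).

f: a_k = 4, 12, 18, 18, 27/2, 81/10, 81/20, …
L₀ from L_f via x↦r, Dx↦r'^{-1}Dx.
h₀' ⇒ L via d/dx closure of L₀.
L = (7 + 12·x + 6·x^2) + (-1 - x)·Dx  (order 1).
h: a_k = 24, 168, 648, 1800, 3996, 37476/5, 61452/5, …
ICs: h(0) = 24.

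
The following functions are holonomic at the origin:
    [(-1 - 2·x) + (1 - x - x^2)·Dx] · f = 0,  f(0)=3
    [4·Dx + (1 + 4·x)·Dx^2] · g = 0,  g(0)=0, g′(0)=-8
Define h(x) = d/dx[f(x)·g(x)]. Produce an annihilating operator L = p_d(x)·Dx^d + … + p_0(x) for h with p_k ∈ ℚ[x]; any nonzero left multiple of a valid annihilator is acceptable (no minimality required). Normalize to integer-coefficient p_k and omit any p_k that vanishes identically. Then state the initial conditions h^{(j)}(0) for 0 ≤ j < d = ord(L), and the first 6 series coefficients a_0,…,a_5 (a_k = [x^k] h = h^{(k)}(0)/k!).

L = (82 + 216·x + 288·x^2) + (-7 + 62·x + 264·x^2 + 224·x^3)·Dx + (-3 - 17·x - 9·x^2 + 52·x^3 + 32·x^4)·Dx^2  (order 2).
h: a_k = -24, 48, -384, 1120, -5384, 98976/5, …
ICs: h(0) = -24, h′(0) = 48.

f: a_k = 3, 3, 6, 9, 15, 24, …
g: a_k = 0, -8, 16, -128/3, 128, -2048/5, …
Product ⇒ symmetric product L₀, ord ≤ 2.
Derive L from L₀ (diff closure).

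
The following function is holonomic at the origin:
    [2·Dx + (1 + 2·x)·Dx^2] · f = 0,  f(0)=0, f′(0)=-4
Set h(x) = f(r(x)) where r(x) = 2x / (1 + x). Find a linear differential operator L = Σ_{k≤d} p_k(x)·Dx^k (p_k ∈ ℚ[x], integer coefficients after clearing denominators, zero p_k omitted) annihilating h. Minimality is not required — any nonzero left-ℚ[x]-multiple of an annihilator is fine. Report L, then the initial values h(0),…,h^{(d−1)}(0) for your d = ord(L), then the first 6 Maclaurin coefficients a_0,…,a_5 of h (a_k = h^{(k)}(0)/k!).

f: a_k = 0, -4, 4, -16/3, 8, -64/5, …
Change of var in L_f (x↦r) gives L₀.
L = (6 + 10·x)·Dx + (1 + 6·x + 5·x^2)·Dx^2  (order 2).
h: a_k = 0, -8, 24, -248/3, 312, -6248/5, …
ICs: h(0) = 0, h′(0) = -8.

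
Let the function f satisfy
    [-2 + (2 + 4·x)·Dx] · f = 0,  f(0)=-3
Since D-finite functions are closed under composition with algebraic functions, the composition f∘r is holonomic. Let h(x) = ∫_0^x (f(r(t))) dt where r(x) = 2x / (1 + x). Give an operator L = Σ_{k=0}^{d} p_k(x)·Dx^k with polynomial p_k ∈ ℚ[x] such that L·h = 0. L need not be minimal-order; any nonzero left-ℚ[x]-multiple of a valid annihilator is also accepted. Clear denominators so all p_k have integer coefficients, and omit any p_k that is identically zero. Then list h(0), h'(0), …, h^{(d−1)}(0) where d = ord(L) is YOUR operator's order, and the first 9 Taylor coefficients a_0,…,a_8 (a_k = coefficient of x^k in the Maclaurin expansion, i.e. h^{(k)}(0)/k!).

L = -2·Dx + (1 + 6·x + 5·x^2)·Dx^2  (order 2).
h: a_k = 0, -3, -3, 4, -15/2, 18, -51, 1128/7, -2193/4, …
ICs: h(0) = 0, h′(0) = -3.

f: a_k = -3, -3, 3/2, -3/2, 15/8, -21/8, 63/16, -99/16, 1287/128, …
Substitute x→r, Dx→(1/r')Dx; clear ⇒ L₀.
h=∫₀ˣh₀: take L = L₀·Dx.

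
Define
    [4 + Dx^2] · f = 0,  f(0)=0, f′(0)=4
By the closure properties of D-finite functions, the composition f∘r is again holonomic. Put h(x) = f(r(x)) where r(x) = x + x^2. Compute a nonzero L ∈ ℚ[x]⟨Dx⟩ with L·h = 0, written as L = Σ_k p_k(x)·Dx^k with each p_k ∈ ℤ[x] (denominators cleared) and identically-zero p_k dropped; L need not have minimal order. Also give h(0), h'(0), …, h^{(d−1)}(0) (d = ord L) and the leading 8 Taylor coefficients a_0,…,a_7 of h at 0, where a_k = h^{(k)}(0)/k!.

f: a_k = 0, 4, 0, -8/3, 0, 8/15, 0, -16/315, …
h₀=f(r): pull back L_f along r ⇒ L₀.
L = (4 + 24·x + 48·x^2 + 32·x^3) - 2·Dx + (1 + 2·x)·Dx^2  (order 2).
h: a_k = 0, 4, 4, -8/3, -8, -112/15, 0, 1664/315, …
ICs: h(0) = 0, h′(0) = 4.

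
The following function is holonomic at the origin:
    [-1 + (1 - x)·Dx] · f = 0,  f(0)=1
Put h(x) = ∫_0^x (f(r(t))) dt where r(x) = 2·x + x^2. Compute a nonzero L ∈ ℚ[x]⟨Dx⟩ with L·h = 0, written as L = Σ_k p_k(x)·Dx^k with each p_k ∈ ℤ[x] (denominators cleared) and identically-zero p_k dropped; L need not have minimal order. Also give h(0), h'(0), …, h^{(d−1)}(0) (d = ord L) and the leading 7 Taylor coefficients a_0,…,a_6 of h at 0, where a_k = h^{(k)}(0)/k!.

L = (2 + 2·x)·Dx + (-1 + 2·x + x^2)·Dx^2  (order 2).
h: a_k = 0, 1, 1, 5/3, 3, 29/5, 35/3, …
ICs: h(0) = 0, h′(0) = 1.

f: a_k = 1, 1, 1, 1, 1, 1, 1, …
Change of var in L_f (x↦r) gives L₀.
∫: right-multiply L₀ by Dx.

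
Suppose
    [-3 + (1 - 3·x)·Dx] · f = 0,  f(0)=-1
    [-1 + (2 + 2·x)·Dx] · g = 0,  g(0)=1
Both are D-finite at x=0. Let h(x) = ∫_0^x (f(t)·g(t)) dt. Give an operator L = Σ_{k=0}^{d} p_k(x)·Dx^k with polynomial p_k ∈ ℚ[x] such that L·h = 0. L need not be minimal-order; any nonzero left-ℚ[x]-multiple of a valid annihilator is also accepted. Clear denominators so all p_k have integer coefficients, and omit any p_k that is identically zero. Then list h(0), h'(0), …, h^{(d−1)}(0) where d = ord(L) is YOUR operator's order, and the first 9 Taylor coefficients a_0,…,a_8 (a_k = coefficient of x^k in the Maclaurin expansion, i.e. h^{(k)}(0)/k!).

L = (7 + 3·x)·Dx + (-2 + 4·x + 6·x^2)·Dx^2  (order 2).
h: a_k = 0, -1, -7/4, -83/24, -499/64, -11971/640, -71833/1536, -861975/7168, -5171883/16384, …
ICs: h(0) = 0, h′(0) = -1.

f: a_k = -1, -3, -9, -27, -81, -243, -729, -2187, -6561, …
g: a_k = 1, 1/2, -1/8, 1/16, -5/128, 7/256, -21/1024, 33/2048, -429/32768, …
Sym-product of L_f,L_g gives L₀ (≤ ord 1).
∫: right-multiply L₀ by Dx.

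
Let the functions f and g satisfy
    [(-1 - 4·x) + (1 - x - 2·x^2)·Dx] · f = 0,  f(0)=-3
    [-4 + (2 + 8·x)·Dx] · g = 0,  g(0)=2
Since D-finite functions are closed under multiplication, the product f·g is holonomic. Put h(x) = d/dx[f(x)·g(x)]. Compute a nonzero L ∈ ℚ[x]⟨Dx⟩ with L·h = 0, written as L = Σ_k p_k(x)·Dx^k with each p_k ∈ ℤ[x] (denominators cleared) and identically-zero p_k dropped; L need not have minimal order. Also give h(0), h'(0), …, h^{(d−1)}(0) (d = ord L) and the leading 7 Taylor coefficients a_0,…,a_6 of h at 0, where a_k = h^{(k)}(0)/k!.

L = (2 + 32·x + 84·x^2 + 80·x^3 + 80·x^4) + (-1 - 5·x - 4·x^2 + 8·x^3 + 40·x^4 + 32·x^5)·Dx  (order 1).
h: a_k = -18, -36, -234, -216, -1890, 108, -16254, …
ICs: h(0) = -18.

f: a_k = -3, -3, -9, -15, -33, -63, -129, …
g: a_k = 2, 4, -4, 8, -20, 56, -168, …
f·g: L₀ = L_f ⊗_s L_g, ord ≤ 1·1.
Derive L from L₀ (diff closure).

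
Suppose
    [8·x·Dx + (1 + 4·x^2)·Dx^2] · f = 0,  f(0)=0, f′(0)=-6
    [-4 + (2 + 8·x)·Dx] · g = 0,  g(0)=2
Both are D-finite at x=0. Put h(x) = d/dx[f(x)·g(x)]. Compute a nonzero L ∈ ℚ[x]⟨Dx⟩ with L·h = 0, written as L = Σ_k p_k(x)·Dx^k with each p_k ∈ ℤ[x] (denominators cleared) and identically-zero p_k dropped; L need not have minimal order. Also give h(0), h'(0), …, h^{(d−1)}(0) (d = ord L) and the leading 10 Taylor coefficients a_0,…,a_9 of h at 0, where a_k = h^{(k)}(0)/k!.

L = (-4 + 160·x + 320·x^2 - 384·x^3 - 192·x^4) + (16 + 120·x + 432·x^2 + 544·x^3 - 1344·x^4 - 768·x^5)·Dx + (3 + 20·x + 24·x^2 - 16·x^3 - 16·x^4 - 384·x^5 - 256·x^6)·Dx^2  (order 2).
h: a_k = -12, -48, 120, -64, 248, -10464/5, 36208/5, -743168/35, 552840/7, -6597152/21, …
ICs: h(0) = -12, h′(0) = -48.

f: a_k = 0, -6, 0, 8, 0, -96/5, 0, 384/7, 0, -512/3, …
g: a_k = 2, 4, -4, 8, -20, 56, -168, 528, -1716, 5720, …
h₀=f·g: eliminate ⇒ L₀, order ≤ 2·1.
Derive L from L₀ (diff closure).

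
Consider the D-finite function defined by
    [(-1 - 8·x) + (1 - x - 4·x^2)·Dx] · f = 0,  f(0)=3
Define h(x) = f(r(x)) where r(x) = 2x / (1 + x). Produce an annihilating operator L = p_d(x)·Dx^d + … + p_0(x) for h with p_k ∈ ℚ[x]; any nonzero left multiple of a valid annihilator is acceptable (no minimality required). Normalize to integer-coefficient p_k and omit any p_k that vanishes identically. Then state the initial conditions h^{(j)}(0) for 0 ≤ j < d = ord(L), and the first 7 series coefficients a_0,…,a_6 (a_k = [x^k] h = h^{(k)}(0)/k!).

L = (2 + 34·x) + (-1 - x + 17·x^2 + 17·x^3)·Dx  (order 1).
h: a_k = 3, 6, 54, 102, 918, 1734, 15606, …
ICs: h(0) = 3.

f: a_k = 3, 3, 15, 27, 87, 195, 543, …
Substitute x→r, Dx→(1/r')Dx; clear ⇒ L₀.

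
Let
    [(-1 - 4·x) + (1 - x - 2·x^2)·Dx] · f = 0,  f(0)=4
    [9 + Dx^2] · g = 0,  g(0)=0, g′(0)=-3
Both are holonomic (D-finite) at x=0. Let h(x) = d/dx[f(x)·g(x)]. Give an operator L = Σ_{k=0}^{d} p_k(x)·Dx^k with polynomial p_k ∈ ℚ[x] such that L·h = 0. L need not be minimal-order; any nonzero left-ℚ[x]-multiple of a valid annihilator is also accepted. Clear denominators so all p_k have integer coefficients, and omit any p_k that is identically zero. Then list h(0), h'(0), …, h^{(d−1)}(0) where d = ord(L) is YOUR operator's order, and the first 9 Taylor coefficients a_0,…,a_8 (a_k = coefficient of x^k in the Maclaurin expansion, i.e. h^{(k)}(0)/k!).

f: a_k = 4, 4, 12, 20, 44, 84, 172, 340, 684, …
g: a_k = 0, -3, 0, 9/2, 0, -81/40, 0, 243/560, 0, …
Product ⇒ symmetric product L₀, ord ≤ 2.
h=h₀': d/dx-closure on L₀ ⇒ L.
L = (-33 - 162·x - 243·x^2 + 324·x^3 + 324·x^4) + (-6 - 6·x + 108·x^2 + 144·x^3)·Dx + (5 - 14·x - 19·x^2 + 36·x^3 + 36·x^4)·Dx^2  (order 2).
h: a_k = -12, -24, -54, -168, -861/2, -5103/5, -47679/20, -190614/35, -13730067/1120, …
ICs: h(0) = -12, h′(0) = -24.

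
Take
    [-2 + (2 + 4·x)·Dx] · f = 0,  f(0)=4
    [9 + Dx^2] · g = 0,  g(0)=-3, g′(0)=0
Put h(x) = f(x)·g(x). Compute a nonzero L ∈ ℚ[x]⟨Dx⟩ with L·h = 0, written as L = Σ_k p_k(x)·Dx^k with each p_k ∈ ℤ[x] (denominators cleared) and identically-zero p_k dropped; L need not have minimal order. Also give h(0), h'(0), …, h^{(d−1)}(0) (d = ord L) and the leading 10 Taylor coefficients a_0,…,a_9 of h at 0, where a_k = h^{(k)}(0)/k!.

L = (12 + 36·x + 36·x^2) + (-2 - 4·x)·Dx + (1 + 4·x + 4·x^2)·Dx^2  (order 2).
h: a_k = -12, -12, 60, 48, -60, -24, 72/5, 72/5, -468/35, 456/35, …
ICs: h(0) = -12, h′(0) = -12.

f: a_k = 4, 4, -2, 2, -5/2, 7/2, -21/4, 33/4, -429/32, 715/32, …
g: a_k = -3, 0, 27/2, 0, -81/8, 0, 243/80, 0, -2187/4480, 0, …
Product ⇒ symmetric product L₀, ord ≤ 2.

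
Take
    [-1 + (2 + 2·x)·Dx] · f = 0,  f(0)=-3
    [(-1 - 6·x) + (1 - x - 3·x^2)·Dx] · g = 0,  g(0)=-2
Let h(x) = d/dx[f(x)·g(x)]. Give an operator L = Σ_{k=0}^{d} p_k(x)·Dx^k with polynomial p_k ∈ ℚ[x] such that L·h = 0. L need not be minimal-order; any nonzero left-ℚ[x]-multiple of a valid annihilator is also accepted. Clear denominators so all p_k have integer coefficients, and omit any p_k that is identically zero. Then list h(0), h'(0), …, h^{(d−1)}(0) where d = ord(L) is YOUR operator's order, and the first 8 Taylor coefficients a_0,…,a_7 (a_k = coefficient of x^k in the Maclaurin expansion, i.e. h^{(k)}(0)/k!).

L = (35 + 162·x + 381·x^2 + 390·x^3 + 135·x^4) + (-6 - 26·x + 6·x^2 + 122·x^3 + 150·x^4 + 54·x^5)·Dx  (order 1).
h: a_k = 9, 105/2, 1287/8, 8457/16, 187635/128, 1059039/256, 11247411/1024, 59596329/2048, …
ICs: h(0) = 9.

f: a_k = -3, -3/2, 3/8, -3/16, 15/128, -21/256, 63/1024, -99/2048, …
g: a_k = -2, -2, -8, -14, -38, -80, -194, -434, …
f·g: L₀ = L_f ⊗_s L_g, ord ≤ 1·1.
Differentiate: ansatz ord ≤ ord L₀ ⇒ L.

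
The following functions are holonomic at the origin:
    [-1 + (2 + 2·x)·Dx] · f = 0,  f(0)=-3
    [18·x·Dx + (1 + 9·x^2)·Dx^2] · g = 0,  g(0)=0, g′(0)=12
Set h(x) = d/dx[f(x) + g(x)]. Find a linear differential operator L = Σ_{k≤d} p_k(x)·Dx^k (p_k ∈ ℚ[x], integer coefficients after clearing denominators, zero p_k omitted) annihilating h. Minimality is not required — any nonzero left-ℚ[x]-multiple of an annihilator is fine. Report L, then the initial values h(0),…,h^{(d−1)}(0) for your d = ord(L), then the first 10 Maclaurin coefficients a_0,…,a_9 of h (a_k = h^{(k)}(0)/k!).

L = (-36 - 90·x + 972·x^2 + 486·x^3) + (-75 - 144·x + 1818·x^2 + 3888·x^3 + 1701·x^4)·Dx + (-2 + 70·x + 108·x^2 + 684·x^3 + 1134·x^4 + 486·x^5)·Dx^2  (order 2).
h: a_k = 21/2, 3/4, -1737/16, 15/32, 248727/256, 189/512, -17916597/2048, 1287/4096, 5159761047/65536, 36465/131072, …
ICs: h(0) = 21/2, h′(0) = 3/4.

f: a_k = -3, -3/2, 3/8, -3/16, 15/128, -21/256, 63/1024, -99/2048, 1287/32768, -2145/65536, …
g: a_k = 0, 12, 0, -36, 0, 972/5, 0, -8748/7, 0, 8748, …
Sum ⇒ L₀ = lclm(L_f,L_g) in ℚ(x)⟨Dx⟩.
h=h₀': d/dx-closure on L₀ ⇒ L.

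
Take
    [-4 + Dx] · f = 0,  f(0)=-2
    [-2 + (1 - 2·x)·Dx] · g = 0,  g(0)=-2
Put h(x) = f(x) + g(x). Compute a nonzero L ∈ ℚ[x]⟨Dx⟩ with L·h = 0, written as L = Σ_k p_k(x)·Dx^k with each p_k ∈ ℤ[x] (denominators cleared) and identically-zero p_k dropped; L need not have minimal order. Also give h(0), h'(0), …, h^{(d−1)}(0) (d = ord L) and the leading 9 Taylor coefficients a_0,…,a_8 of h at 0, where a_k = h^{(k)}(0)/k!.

f: a_k = -2, -8, -16, -64/3, -64/3, -256/15, -512/45, -2048/315, -1024/315, …
g: a_k = -2, -4, -8, -16, -32, -64, -128, -256, -512, …
Sum ⇒ L₀ = lclm(L_f,L_g) in ℚ(x)⟨Dx⟩.
L = 32·x + (4 - 32·x + 32·x^2)·Dx + (-1 + 6·x - 8·x^2)·Dx^2  (order 2).
h: a_k = -4, -12, -24, -112/3, -160/3, -1216/15, -6272/45, -82688/315, -162304/315, …
ICs: h(0) = -4, h′(0) = -12.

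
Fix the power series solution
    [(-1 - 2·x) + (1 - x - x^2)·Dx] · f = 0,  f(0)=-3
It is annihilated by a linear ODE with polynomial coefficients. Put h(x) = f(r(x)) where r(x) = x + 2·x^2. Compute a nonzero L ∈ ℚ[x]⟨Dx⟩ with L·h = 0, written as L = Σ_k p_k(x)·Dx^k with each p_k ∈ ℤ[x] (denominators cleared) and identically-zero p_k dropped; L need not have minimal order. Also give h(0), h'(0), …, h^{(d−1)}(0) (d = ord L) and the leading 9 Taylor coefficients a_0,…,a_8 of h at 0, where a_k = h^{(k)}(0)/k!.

L = (1 + 6·x + 12·x^2 + 16·x^3) + (-1 + x + 3·x^2 + 4·x^3 + 4·x^4)·Dx  (order 1).
h: a_k = -3, -3, -12, -33, -93, -252, -711, -1971, -5484, …
ICs: h(0) = -3.

f: a_k = -3, -3, -6, -9, -15, -24, -39, -63, -102, …
h₀=f(r): pull back L_f along r ⇒ L₀.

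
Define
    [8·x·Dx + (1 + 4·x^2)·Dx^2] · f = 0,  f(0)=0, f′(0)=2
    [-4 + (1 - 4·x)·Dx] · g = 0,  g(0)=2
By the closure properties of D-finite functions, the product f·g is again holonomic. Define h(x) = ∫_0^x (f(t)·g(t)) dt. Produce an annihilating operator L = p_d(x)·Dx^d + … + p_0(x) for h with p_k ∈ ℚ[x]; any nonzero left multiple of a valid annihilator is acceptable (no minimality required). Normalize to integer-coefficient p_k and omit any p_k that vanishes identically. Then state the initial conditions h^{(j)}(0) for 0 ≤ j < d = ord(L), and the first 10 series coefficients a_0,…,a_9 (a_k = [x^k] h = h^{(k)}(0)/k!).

f: a_k = 0, 2, 0, -8/3, 0, 32/5, 0, -128/7, 0, 512/9, …
g: a_k = 2, 8, 32, 128, 512, 2048, 8192, 32768, 131072, 524288, …
Sym-product of L_f,L_g gives L₀ (≤ ord 2).
Integrate: L := L₀·Dx.
L = 32·x·Dx + (8 - 8·x + 64·x^2)·Dx^2 + (-1 + 4·x - 4·x^2 + 16·x^3)·Dx^3  (order 3).
h: a_k = 0, 0, 2, 16/3, 44/3, 704/15, 7136/45, 57088/105, 199328/105, 6378496/945, …
ICs: h(0) = 0, h′(0) = 0, h′′(0) = 4.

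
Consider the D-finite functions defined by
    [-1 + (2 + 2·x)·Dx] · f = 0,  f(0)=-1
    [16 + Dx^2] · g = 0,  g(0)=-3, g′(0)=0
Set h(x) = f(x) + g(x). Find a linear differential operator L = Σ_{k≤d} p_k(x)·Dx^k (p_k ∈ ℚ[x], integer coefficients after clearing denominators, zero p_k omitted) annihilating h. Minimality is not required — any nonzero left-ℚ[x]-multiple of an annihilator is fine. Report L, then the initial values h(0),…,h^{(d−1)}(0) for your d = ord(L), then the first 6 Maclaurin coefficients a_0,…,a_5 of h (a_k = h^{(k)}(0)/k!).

L = (-1072 - 2048·x - 1024·x^2) + (2016 + 6112·x + 6144·x^2 + 2048·x^3)·Dx + (-67 - 128·x - 64·x^2)·Dx^2 + (126 + 382·x + 384·x^2 + 128·x^3)·Dx^3  (order 3).
h: a_k = -4, -1/2, 193/8, -1/16, -4091/128, -7/256, …
ICs: h(0) = -4, h′(0) = -1/2, h′′(0) = 193/4.

f: a_k = -1, -1/2, 1/8, -1/16, 5/128, -7/256, …
g: a_k = -3, 0, 24, 0, -32, 0, …
Weyl lclm of L_f,L_g ⇒ L₀ (ord ≤ 3).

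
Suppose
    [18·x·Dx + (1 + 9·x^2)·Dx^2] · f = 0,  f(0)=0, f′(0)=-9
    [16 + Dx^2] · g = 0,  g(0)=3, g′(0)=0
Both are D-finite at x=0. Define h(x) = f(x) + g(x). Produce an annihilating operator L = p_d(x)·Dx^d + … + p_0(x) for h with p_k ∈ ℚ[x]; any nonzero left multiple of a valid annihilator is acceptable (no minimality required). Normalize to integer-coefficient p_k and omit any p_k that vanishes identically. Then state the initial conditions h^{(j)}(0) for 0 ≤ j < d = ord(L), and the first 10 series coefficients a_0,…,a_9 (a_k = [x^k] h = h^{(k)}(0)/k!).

L = (-13248·x + 181440·x^3 + 186624·x^5)·Dx + (-16 + 6048·x^2 + 66096·x^4 + 93312·x^6)·Dx^2 + (-828·x + 11340·x^3 + 11664·x^5)·Dx^3 + (-1 + 378·x^2 + 4131·x^4 + 5832·x^6)·Dx^4  (order 4).
h: a_k = 3, -9, -24, 27, 32, -729/5, -256/15, 6561/7, 512/105, -6561, …
ICs: h(0) = 3, h′(0) = -9, h′′(0) = -48, h′′′(0) = 162.

f: a_k = 0, -9, 0, 27, 0, -729/5, 0, 6561/7, 0, -6561, …
g: a_k = 3, 0, -24, 0, 32, 0, -256/15, 0, 512/105, 0, …
Weyl lclm of L_f,L_g ⇒ L₀ (ord ≤ 4).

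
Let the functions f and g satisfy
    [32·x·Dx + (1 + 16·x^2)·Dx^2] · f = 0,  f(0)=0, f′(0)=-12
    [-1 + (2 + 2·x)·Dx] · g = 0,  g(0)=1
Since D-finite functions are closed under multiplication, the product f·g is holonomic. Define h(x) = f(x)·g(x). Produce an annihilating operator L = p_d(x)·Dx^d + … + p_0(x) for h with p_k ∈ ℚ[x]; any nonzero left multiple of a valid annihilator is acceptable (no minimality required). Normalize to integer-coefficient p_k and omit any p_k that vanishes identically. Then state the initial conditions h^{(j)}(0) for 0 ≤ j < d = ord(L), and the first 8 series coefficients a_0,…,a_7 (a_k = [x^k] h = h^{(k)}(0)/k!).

f: a_k = 0, -12, 0, 64, 0, -3072/5, 0, 49152/7, …
g: a_k = 1, 1/2, -1/8, 1/16, -5/128, 7/256, -21/1024, 33/2048, …
h₀=f·g: eliminate ⇒ L₀, order ≤ 2·1.
L = (3 - 64·x - 16·x^2) + (-4 + 124·x + 192·x^2 + 64·x^3)·Dx + (4 + 8·x + 68·x^2 + 128·x^3 + 64·x^4)·Dx^2  (order 2).
h: a_k = 0, -12, -6, 131/2, 125/4, -99509/160, -97129/320, 63582493/8960, …
ICs: h(0) = 0, h′(0) = -12.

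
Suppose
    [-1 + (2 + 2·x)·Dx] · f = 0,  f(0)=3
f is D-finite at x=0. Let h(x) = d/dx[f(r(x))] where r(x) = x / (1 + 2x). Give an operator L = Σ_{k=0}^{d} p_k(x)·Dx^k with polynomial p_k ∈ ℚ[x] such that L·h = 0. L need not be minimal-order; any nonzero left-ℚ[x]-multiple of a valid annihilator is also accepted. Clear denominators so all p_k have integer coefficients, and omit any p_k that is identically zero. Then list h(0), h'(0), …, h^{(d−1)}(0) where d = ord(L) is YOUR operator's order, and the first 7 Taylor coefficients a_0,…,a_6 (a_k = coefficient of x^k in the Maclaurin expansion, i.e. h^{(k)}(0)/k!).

L = (-9 - 24·x) + (-2 - 10·x - 12·x^2)·Dx  (order 1).
h: a_k = 3/2, -27/4, 369/16, -2271/32, 53145/256, -302805/512, 3404205/2048, …
ICs: h(0) = 3/2.

f: a_k = 3, 3/2, -3/8, 3/16, -15/128, 21/256, -63/1024, …
Substitute x→r, Dx→(1/r')Dx; clear ⇒ L₀.
h=h₀': d/dx-closure on L₀ ⇒ L.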